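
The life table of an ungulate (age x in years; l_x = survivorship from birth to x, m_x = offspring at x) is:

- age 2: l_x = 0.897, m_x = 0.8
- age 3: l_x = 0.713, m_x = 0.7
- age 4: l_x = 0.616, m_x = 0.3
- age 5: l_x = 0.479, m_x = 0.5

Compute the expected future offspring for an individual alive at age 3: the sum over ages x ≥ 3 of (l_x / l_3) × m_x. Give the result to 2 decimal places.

1.30

l_3 = 0.713. Conditional survival from age 3 to x is l_x / l_3.
  x=3: (0.713/0.713) × 0.7 = 0.7000
  x=4: (0.616/0.713) × 0.3 = 0.2592
  x=5: (0.479/0.713) × 0.5 = 0.3359
Sum = 0.7000 + 0.2592 + 0.3359 = 1.2951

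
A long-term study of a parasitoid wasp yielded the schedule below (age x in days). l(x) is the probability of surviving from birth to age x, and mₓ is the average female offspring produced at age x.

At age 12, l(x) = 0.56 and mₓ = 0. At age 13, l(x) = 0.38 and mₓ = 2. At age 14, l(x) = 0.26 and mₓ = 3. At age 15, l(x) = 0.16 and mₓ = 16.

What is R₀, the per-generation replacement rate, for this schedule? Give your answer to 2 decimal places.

4.10

R₀ = Σ l(x) mₓ:
  age 12: 0.56 × 0 = 0.0000
  age 13: 0.38 × 2 = 0.7600
  age 14: 0.26 × 3 = 0.7800
  age 15: 0.16 × 16 = 2.5600
R₀ = 0.0000 + 0.7600 + 0.7800 + 2.5600 = 4.1000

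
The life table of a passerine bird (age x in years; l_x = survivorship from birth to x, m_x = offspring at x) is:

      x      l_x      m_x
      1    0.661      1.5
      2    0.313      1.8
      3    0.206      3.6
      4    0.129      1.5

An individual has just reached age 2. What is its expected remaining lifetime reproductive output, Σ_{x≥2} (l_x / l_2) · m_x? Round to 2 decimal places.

l_2 = 0.313. Conditional survival from age 2 to x is l_x / l_2.
  x=2: (0.313/0.313) × 1.8 = 1.8000
  x=3: (0.206/0.313) × 3.6 = 2.3693
  x=4: (0.129/0.313) × 1.5 = 0.6182
Sum = 1.8000 + 2.3693 + 0.6182 = 4.7875

4.79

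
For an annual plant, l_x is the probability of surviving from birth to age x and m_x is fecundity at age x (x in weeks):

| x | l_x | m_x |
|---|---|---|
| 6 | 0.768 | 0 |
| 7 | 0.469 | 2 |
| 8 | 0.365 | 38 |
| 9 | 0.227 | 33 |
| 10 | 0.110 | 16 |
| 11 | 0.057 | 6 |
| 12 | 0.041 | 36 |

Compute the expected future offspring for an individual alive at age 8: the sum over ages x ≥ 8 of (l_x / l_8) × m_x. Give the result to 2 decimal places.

l_8 = 0.365. Conditional survival from age 8 to x is l_x / l_8.
  x=8: (0.365/0.365) × 38 = 38.0000
  x=9: (0.227/0.365) × 33 = 20.5233
  x=10: (0.110/0.365) × 16 = 4.8219
  x=11: (0.057/0.365) × 6 = 0.9370
  x=12: (0.041/0.365) × 36 = 4.0438
Sum = 38.0000 + 20.5233 + 4.8219 + 0.9370 + 4.0438 = 68.3260

68.33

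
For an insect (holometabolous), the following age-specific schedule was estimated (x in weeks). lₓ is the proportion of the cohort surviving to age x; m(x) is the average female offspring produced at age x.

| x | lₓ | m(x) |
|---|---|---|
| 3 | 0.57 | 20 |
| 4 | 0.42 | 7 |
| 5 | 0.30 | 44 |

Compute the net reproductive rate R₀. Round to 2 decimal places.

R₀ = Σ lₓ m(x):
  age 3: 0.57 × 20 = 11.4000
  age 4: 0.42 × 7 = 2.9400
  age 5: 0.30 × 44 = 13.2000
R₀ = 11.4000 + 2.9400 + 13.2000 = 27.5400

27.54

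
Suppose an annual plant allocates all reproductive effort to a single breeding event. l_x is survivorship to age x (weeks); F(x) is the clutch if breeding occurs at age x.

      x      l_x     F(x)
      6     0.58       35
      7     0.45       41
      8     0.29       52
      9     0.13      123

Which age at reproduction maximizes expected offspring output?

6

Expected offspring if breeding at age x = l_x × F(x):
  age 6: 0.58 × 35 = 20.300
  age 7: 0.45 × 41 = 18.450
  age 8: 0.29 × 52 = 15.080
  age 9: 0.13 × 123 = 15.990
Maximum at age 6 (20.300).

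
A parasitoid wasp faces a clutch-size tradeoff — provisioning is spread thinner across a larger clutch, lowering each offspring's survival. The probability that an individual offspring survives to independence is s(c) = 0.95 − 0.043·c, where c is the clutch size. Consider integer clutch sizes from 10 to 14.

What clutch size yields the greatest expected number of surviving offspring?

Expected surviving offspring = c × s(c):
  c=10: 10 × 0.520 = 5.200
  c=11: 11 × 0.477 = 5.247
  c=12: 12 × 0.434 = 5.208
  c=13: 13 × 0.391 = 5.083
  c=14: 14 × 0.348 = 4.872
Maximum at c = 11 (5.247 surviving offspring).

11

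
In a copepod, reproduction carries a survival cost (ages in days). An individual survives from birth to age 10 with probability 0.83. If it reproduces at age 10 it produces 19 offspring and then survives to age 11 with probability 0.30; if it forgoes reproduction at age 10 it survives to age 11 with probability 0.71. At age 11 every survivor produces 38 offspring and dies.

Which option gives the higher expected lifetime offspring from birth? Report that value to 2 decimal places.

25.23

breed at age 10: R₀ = 0.83 × (19 + 0.30 × 38) = 0.83 × 30.4000 = 25.2320
delay to age 11: R₀ = 0.83 × (0.71 × 38) = 0.83 × 26.9800 = 22.3934
Higher: breed at age 10 (25.2320).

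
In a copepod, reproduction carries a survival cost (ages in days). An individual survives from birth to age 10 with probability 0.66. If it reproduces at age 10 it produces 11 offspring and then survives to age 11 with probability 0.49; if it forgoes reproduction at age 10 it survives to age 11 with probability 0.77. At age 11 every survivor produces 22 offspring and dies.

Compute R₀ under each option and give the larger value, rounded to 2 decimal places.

breed at age 10: R₀ = 0.66 × (11 + 0.49 × 22) = 0.66 × 21.7800 = 14.3748
delay to age 11: R₀ = 0.66 × (0.77 × 22) = 0.66 × 16.9400 = 11.1804
Higher: breed at age 10 (14.3748).

14.37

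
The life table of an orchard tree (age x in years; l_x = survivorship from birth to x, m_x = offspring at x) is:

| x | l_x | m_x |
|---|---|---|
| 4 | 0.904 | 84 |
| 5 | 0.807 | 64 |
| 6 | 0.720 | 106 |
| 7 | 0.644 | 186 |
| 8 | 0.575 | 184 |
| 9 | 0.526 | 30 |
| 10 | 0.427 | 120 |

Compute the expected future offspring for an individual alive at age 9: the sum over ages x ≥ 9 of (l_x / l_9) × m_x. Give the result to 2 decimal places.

l_9 = 0.526. Conditional survival from age 9 to x is l_x / l_9.
  x=9: (0.526/0.526) × 30 = 30.0000
  x=10: (0.427/0.526) × 120 = 97.4144
Sum = 30.0000 + 97.4144 = 127.4144

127.41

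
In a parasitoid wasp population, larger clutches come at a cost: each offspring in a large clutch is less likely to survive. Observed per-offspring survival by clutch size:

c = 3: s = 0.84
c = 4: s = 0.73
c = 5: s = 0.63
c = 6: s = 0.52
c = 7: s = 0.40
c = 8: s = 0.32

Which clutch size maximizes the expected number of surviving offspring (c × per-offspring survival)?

5

Expected surviving offspring = c × s(c):
  c=3: 3 × 0.84 = 2.520
  c=4: 4 × 0.73 = 2.920
  c=5: 5 × 0.63 = 3.150
  c=6: 6 × 0.52 = 3.120
  c=7: 7 × 0.40 = 2.800
  c=8: 8 × 0.32 = 2.560
Maximum at c = 5 (3.150 surviving offspring).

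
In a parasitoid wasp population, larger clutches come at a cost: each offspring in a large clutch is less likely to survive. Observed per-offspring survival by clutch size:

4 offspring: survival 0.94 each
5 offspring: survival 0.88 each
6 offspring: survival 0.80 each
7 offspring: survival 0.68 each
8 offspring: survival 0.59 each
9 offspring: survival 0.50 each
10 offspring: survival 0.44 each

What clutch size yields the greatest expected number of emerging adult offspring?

Expected emerging adult offspring = c × s(c):
  c=4: 4 × 0.94 = 3.760
  c=5: 5 × 0.88 = 4.400
  c=6: 6 × 0.80 = 4.800
  c=7: 7 × 0.68 = 4.760
  c=8: 8 × 0.59 = 4.720
  c=9: 9 × 0.50 = 4.500
  c=10: 10 × 0.44 = 4.400
Maximum at c = 6 (4.800 emerging adult offspring).

6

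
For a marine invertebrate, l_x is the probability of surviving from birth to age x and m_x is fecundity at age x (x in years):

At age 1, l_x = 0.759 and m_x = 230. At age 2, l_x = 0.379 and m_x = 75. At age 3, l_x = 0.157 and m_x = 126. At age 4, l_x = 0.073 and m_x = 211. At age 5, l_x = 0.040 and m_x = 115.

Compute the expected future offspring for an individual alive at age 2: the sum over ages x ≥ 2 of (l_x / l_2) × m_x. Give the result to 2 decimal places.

179.97

l_2 = 0.379. Conditional survival from age 2 to x is l_x / l_2.
  x=2: (0.379/0.379) × 75 = 75.0000
  x=3: (0.157/0.379) × 126 = 52.1953
  x=4: (0.073/0.379) × 211 = 40.6412
  x=5: (0.040/0.379) × 115 = 12.1372
Sum = 75.0000 + 52.1953 + 40.6412 + 12.1372 = 179.9736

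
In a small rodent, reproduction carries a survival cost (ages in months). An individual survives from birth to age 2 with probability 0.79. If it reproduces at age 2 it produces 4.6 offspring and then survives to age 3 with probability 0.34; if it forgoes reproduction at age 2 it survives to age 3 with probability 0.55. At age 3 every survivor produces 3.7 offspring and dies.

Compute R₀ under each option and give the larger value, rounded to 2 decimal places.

breed at age 2: R₀ = 0.79 × (4.6 + 0.34 × 3.7) = 0.79 × 5.8580 = 4.6278
delay to age 3: R₀ = 0.79 × (0.55 × 3.7) = 0.79 × 2.0350 = 1.6077
Higher: breed at age 2 (4.6278).

4.63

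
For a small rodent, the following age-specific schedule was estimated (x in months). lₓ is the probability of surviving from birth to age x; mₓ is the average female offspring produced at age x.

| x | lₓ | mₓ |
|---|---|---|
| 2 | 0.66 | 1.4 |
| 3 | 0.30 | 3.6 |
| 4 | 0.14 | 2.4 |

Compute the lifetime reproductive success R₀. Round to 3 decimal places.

2.340

R₀ = Σ lₓ mₓ:
  age 2: 0.66 × 1.4 = 0.9240
  age 3: 0.30 × 3.6 = 1.0800
  age 4: 0.14 × 2.4 = 0.3360
R₀ = 0.9240 + 1.0800 + 0.3360 = 2.3400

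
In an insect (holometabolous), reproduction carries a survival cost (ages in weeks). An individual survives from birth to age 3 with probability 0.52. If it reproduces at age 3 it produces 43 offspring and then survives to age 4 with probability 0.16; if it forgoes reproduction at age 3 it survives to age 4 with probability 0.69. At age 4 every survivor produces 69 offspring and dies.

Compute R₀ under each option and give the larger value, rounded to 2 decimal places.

28.10

breed at age 3: R₀ = 0.52 × (43 + 0.16 × 69) = 0.52 × 54.0400 = 28.1008
delay to age 4: R₀ = 0.52 × (0.69 × 69) = 0.52 × 47.6100 = 24.7572
Higher: breed at age 3 (28.1008).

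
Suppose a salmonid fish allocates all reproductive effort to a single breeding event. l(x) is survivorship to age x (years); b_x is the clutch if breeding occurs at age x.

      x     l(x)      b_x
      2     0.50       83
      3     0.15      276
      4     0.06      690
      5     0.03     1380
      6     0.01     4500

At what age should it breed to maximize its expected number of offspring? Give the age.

Expected offspring if breeding at age x = l(x) × b_x:
  age 2: 0.50 × 83 = 41.500
  age 3: 0.15 × 276 = 41.400
  age 4: 0.06 × 690 = 41.400
  age 5: 0.03 × 1380 = 41.400
  age 6: 0.01 × 4500 = 45.000
Maximum at age 6 (45.000).

6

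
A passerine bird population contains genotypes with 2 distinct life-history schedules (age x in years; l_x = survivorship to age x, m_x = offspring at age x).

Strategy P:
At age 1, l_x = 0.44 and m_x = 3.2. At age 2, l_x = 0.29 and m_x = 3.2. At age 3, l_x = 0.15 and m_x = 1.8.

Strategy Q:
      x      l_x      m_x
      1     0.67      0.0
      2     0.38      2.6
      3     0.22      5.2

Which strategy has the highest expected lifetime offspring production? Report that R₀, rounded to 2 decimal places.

Strategy P: R₀ = 0.44×3.2 + 0.29×3.2 + 0.15×1.8 = 2.6060
Strategy Q: R₀ = 0.67×0.0 + 0.38×2.6 + 0.22×5.2 = 2.1320
Highest R₀: strategy P with 2.6060.

2.61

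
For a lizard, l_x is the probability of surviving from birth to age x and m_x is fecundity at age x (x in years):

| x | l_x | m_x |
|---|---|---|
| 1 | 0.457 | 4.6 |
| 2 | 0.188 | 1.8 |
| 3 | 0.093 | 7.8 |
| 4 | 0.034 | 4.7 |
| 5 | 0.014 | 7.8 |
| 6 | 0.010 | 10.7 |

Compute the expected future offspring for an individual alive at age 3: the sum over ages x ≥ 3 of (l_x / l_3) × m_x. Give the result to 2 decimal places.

11.84

l_3 = 0.093. Conditional survival from age 3 to x is l_x / l_3.
  x=3: (0.093/0.093) × 7.8 = 7.8000
  x=4: (0.034/0.093) × 4.7 = 1.7183
  x=5: (0.014/0.093) × 7.8 = 1.1742
  x=6: (0.010/0.093) × 10.7 = 1.1505
Sum = 7.8000 + 1.7183 + 1.1742 + 1.1505 = 11.8430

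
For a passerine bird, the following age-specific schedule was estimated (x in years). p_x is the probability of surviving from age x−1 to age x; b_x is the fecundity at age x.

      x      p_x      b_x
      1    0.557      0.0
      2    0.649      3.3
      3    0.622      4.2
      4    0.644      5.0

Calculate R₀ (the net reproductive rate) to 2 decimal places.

Survivorship from birth: l_x = p_1·p_2·…·p_x.
  l_1 = 0.55700
  l_2 = 0.36149
  l_3 = 0.22485
  l_4 = 0.14480
R₀ = Σ l_x b_x:
  age 1: 0.55700 × 0.0 = 0.0000
  age 2: 0.36149 × 3.3 = 1.1929
  age 3: 0.22485 × 4.2 = 0.9444
  age 4: 0.14480 × 5.0 = 0.7240
R₀ = 0.0000 + 1.1929 + 0.9444 + 0.7240 = 2.8613

2.86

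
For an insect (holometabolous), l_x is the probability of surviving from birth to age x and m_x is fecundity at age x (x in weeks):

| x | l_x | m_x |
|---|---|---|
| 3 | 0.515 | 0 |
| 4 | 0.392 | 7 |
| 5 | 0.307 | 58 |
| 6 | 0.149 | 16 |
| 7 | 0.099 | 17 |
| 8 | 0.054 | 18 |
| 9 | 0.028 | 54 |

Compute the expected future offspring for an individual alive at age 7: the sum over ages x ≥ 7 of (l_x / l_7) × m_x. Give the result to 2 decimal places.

l_7 = 0.099. Conditional survival from age 7 to x is l_x / l_7.
  x=7: (0.099/0.099) × 17 = 17.0000
  x=8: (0.054/0.099) × 18 = 9.8182
  x=9: (0.028/0.099) × 54 = 15.2727
Sum = 17.0000 + 9.8182 + 15.2727 = 42.0909

42.09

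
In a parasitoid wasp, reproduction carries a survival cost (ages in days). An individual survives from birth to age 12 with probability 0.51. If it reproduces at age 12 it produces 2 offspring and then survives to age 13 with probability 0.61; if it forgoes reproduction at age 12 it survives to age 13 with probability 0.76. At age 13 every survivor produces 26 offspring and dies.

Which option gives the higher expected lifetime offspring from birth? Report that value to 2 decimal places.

10.08

breed at age 12: R₀ = 0.51 × (2 + 0.61 × 26) = 0.51 × 17.8600 = 9.1086
delay to age 13: R₀ = 0.51 × (0.76 × 26) = 0.51 × 19.7600 = 10.0776
Higher: delay to age 13 (10.0776).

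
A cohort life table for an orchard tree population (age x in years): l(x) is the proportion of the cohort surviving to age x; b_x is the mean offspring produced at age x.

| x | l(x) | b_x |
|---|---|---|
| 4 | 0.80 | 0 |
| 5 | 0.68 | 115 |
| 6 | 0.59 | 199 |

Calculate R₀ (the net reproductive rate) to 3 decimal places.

R₀ = Σ l(x) b_x:
  age 4: 0.80 × 0 = 0.0000
  age 5: 0.68 × 115 = 78.2000
  age 6: 0.59 × 199 = 117.4100
R₀ = 0.0000 + 78.2000 + 117.4100 = 195.6100

195.610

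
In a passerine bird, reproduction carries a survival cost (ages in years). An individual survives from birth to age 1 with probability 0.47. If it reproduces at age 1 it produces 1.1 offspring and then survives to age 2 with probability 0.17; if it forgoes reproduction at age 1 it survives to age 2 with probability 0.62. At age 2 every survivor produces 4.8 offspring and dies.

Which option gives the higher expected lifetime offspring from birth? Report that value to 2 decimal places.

breed at age 1: R₀ = 0.47 × (1.1 + 0.17 × 4.8) = 0.47 × 1.9160 = 0.9005
delay to age 2: R₀ = 0.47 × (0.62 × 4.8) = 0.47 × 2.9760 = 1.3987
Higher: delay to age 2 (1.3987).

1.40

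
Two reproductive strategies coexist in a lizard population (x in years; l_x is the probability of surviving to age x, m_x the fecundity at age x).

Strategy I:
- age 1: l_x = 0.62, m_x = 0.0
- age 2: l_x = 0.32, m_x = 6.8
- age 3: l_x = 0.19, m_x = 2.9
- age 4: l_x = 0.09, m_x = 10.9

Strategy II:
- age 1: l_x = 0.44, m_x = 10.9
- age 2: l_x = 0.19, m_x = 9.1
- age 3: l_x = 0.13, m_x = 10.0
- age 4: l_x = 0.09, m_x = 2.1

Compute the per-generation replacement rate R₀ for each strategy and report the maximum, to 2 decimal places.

8.01

Strategy I: R₀ = 0.62×0.0 + 0.32×6.8 + 0.19×2.9 + 0.09×10.9 = 3.7080
Strategy II: R₀ = 0.44×10.9 + 0.19×9.1 + 0.13×10.0 + 0.09×2.1 = 8.0140
Highest R₀: strategy II with 8.0140.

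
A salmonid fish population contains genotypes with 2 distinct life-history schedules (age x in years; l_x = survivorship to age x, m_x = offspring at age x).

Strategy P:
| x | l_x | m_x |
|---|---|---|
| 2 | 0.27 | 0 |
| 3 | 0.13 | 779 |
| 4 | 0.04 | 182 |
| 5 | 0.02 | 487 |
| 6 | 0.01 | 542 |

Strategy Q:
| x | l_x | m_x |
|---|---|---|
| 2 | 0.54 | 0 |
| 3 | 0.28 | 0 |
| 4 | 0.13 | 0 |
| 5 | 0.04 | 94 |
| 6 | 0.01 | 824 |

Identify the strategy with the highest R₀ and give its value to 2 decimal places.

123.71

Strategy P: R₀ = 0.27×0 + 0.13×779 + 0.04×182 + 0.02×487 + 0.01×542 = 123.7100
Strategy Q: R₀ = 0.54×0 + 0.28×0 + 0.13×0 + 0.04×94 + 0.01×824 = 12.0000
Highest R₀: strategy P with 123.7100.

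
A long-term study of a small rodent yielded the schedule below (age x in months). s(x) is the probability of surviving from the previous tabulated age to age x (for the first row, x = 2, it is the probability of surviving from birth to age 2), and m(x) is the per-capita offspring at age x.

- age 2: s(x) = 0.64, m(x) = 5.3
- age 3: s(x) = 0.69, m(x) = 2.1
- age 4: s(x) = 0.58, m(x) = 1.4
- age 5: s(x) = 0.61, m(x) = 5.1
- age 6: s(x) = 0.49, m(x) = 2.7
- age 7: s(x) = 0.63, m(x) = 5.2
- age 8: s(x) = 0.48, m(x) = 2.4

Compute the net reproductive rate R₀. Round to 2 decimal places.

Survivorship from birth: l_x = s_2·s_3·…·s_x.
  l_2 = 0.64000
  l_3 = 0.44160
  l_4 = 0.25613
  l_5 = 0.15624
  l_6 = 0.07656
  l_7 = 0.04823
  l_8 = 0.02315
R₀ = Σ l_x m(x):
  age 2: 0.64000 × 5.3 = 3.3920
  age 3: 0.44160 × 2.1 = 0.9274
  age 4: 0.25613 × 1.4 = 0.3586
  age 5: 0.15624 × 5.1 = 0.7968
  age 6: 0.07656 × 2.7 = 0.2067
  age 7: 0.04823 × 5.2 = 0.2508
  age 8: 0.02315 × 2.4 = 0.0556
R₀ = 3.3920 + 0.9274 + 0.3586 + 0.7968 + 0.2067 + 0.2508 + 0.0556 = 5.9878

5.99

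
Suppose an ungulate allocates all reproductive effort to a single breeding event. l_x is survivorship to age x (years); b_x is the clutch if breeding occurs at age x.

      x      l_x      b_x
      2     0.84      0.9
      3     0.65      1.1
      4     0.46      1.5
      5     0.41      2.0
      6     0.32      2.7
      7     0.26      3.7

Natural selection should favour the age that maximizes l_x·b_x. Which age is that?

7

Expected offspring if breeding at age x = l_x × b_x:
  age 2: 0.84 × 0.9 = 0.756
  age 3: 0.65 × 1.1 = 0.715
  age 4: 0.46 × 1.5 = 0.690
  age 5: 0.41 × 2.0 = 0.820
  age 6: 0.32 × 2.7 = 0.864
  age 7: 0.26 × 3.7 = 0.962
Maximum at age 7 (0.962).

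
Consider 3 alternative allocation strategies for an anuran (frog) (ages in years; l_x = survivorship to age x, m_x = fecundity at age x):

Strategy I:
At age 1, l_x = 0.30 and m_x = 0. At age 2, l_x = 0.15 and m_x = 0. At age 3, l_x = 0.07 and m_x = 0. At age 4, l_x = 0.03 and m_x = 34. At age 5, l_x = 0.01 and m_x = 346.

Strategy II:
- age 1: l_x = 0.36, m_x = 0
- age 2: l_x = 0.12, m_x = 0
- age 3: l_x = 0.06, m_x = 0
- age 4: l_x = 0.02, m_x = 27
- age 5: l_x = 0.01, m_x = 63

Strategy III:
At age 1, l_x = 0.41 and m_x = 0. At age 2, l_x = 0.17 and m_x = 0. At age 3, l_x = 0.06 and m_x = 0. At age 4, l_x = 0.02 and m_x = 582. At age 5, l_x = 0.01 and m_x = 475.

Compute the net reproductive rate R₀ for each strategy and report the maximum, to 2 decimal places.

16.39

Strategy I: R₀ = 0.30×0 + 0.15×0 + 0.07×0 + 0.03×34 + 0.01×346 = 4.4800
Strategy II: R₀ = 0.36×0 + 0.12×0 + 0.06×0 + 0.02×27 + 0.01×63 = 1.1700
Strategy III: R₀ = 0.41×0 + 0.17×0 + 0.06×0 + 0.02×582 + 0.01×475 = 16.3900
Highest R₀: strategy III with 16.3900.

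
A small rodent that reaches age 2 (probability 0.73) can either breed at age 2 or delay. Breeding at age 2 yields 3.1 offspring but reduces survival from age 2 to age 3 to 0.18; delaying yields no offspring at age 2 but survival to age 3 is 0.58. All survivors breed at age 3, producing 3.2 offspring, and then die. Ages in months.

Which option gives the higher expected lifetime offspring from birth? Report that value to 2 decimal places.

2.68

breed at age 2: R₀ = 0.73 × (3.1 + 0.18 × 3.2) = 0.73 × 3.6760 = 2.6835
delay to age 3: R₀ = 0.73 × (0.58 × 3.2) = 0.73 × 1.8560 = 1.3549
Higher: breed at age 2 (2.6835).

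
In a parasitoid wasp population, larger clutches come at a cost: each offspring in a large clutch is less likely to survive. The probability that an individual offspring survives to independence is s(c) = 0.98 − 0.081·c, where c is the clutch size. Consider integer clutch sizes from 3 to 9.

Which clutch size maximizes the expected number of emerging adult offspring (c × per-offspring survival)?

Expected emerging adult offspring = c × s(c):
  c=3: 3 × 0.737 = 2.211
  c=4: 4 × 0.656 = 2.624
  c=5: 5 × 0.575 = 2.875
  c=6: 6 × 0.494 = 2.964
  c=7: 7 × 0.413 = 2.891
  c=8: 8 × 0.332 = 2.656
  c=9: 9 × 0.251 = 2.259
Maximum at c = 6 (2.964 emerging adult offspring).

6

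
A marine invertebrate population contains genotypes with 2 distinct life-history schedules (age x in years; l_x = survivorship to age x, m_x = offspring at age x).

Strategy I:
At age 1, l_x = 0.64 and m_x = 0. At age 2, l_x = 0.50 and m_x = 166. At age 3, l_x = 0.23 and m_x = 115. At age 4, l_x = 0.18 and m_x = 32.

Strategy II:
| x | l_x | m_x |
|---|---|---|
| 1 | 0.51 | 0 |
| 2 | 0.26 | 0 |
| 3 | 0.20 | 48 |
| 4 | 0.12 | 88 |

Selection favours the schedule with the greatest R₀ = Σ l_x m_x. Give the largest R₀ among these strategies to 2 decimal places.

Strategy I: R₀ = 0.64×0 + 0.50×166 + 0.23×115 + 0.18×32 = 115.2100
Strategy II: R₀ = 0.51×0 + 0.26×0 + 0.20×48 + 0.12×88 = 20.1600
Highest R₀: strategy I with 115.2100.

115.21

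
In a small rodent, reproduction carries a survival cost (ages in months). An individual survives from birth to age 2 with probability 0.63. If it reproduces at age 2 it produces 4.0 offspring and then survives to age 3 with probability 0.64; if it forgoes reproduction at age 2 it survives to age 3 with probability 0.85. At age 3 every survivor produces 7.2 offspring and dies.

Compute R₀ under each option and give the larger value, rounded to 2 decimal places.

5.42

breed at age 2: R₀ = 0.63 × (4.0 + 0.64 × 7.2) = 0.63 × 8.6080 = 5.4230
delay to age 3: R₀ = 0.63 × (0.85 × 7.2) = 0.63 × 6.1200 = 3.8556
Higher: breed at age 2 (5.4230).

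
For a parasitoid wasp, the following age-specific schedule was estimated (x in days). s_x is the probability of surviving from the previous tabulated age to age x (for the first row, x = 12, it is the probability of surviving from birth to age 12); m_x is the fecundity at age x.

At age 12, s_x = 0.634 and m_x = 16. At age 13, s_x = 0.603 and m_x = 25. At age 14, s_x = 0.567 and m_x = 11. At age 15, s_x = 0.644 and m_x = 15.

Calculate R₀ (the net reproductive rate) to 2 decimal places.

Survivorship from birth: l_x = s_12·s_13·…·s_x.
  l_12 = 0.63400
  l_13 = 0.38230
  l_14 = 0.21677
  l_15 = 0.13960
R₀ = Σ l_x m_x:
  age 12: 0.63400 × 16 = 10.1440
  age 13: 0.38230 × 25 = 9.5575
  age 14: 0.21677 × 11 = 2.3845
  age 15: 0.13960 × 15 = 2.0940
R₀ = 10.1440 + 9.5575 + 2.3845 + 2.0940 = 24.1800

24.18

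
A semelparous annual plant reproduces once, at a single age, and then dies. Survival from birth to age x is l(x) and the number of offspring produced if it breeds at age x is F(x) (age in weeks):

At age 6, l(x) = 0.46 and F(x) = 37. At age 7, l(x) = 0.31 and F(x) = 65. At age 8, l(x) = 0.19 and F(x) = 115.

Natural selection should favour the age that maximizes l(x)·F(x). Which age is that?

Expected offspring if breeding at age x = l(x) × F(x):
  age 6: 0.46 × 37 = 17.020
  age 7: 0.31 × 65 = 20.150
  age 8: 0.19 × 115 = 21.850
Maximum at age 8 (21.850).

8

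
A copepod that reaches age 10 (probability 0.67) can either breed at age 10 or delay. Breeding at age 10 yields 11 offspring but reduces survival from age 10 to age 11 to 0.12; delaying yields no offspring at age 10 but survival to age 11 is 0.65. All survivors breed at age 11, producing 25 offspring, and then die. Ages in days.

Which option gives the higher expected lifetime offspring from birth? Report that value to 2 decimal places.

breed at age 10: R₀ = 0.67 × (11 + 0.12 × 25) = 0.67 × 14.0000 = 9.3800
delay to age 11: R₀ = 0.67 × (0.65 × 25) = 0.67 × 16.2500 = 10.8875
Higher: delay to age 11 (10.8875).

10.89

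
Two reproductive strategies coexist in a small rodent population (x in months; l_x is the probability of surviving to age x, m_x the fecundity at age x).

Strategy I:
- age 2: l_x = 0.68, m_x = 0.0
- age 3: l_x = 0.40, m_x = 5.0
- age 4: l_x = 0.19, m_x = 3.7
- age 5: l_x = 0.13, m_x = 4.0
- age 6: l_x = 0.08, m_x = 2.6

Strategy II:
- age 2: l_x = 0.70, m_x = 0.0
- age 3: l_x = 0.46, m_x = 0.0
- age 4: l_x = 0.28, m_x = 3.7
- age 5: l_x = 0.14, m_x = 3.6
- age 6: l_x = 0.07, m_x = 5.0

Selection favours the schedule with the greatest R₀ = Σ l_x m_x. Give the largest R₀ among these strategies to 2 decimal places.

3.43

Strategy I: R₀ = 0.68×0.0 + 0.40×5.0 + 0.19×3.7 + 0.13×4.0 + 0.08×2.6 = 3.4310
Strategy II: R₀ = 0.70×0.0 + 0.46×0.0 + 0.28×3.7 + 0.14×3.6 + 0.07×5.0 = 1.8900
Highest R₀: strategy I with 3.4310.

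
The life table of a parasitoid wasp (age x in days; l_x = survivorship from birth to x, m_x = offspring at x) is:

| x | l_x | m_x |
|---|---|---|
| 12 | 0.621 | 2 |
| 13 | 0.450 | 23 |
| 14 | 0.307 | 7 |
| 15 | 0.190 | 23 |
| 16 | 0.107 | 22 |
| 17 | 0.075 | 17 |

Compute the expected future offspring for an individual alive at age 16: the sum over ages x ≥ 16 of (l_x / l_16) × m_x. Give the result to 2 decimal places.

33.92

l_16 = 0.107. Conditional survival from age 16 to x is l_x / l_16.
  x=16: (0.107/0.107) × 22 = 22.0000
  x=17: (0.075/0.107) × 17 = 11.9159
Sum = 22.0000 + 11.9159 = 33.9159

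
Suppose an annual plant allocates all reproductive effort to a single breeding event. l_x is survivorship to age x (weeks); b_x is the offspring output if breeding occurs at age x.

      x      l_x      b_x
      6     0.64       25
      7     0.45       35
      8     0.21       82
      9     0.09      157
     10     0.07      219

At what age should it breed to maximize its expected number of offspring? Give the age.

8

Expected offspring if breeding at age x = l_x × b_x:
  age 6: 0.64 × 25 = 16.000
  age 7: 0.45 × 35 = 15.750
  age 8: 0.21 × 82 = 17.220
  age 9: 0.09 × 157 = 14.130
  age 10: 0.07 × 219 = 15.330
Maximum at age 8 (17.220).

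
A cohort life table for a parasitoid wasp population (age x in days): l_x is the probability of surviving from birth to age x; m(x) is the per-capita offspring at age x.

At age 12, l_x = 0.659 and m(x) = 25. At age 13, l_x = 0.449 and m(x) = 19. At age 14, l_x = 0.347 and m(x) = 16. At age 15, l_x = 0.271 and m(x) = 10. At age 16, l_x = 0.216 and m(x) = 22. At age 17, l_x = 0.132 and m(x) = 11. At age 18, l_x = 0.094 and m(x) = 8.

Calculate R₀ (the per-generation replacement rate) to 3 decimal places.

40.224

R₀ = Σ l_x m(x):
  age 12: 0.659 × 25 = 16.4750
  age 13: 0.449 × 19 = 8.5310
  age 14: 0.347 × 16 = 5.5520
  age 15: 0.271 × 10 = 2.7100
  age 16: 0.216 × 22 = 4.7520
  age 17: 0.132 × 11 = 1.4520
  age 18: 0.094 × 8 = 0.7520
R₀ = 16.4750 + 8.5310 + 5.5520 + 2.7100 + 4.7520 + 1.4520 + 0.7520 = 40.2240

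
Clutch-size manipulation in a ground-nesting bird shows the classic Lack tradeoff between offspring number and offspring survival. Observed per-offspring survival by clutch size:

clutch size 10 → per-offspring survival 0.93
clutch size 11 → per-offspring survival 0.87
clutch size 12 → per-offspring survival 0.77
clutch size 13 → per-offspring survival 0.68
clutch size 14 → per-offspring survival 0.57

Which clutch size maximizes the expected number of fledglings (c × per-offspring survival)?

Expected fledglings = c × s(c):
  c=10: 10 × 0.93 = 9.300
  c=11: 11 × 0.87 = 9.570
  c=12: 12 × 0.77 = 9.240
  c=13: 13 × 0.68 = 8.840
  c=14: 14 × 0.57 = 7.980
Maximum at c = 11 (9.570 fledglings).

11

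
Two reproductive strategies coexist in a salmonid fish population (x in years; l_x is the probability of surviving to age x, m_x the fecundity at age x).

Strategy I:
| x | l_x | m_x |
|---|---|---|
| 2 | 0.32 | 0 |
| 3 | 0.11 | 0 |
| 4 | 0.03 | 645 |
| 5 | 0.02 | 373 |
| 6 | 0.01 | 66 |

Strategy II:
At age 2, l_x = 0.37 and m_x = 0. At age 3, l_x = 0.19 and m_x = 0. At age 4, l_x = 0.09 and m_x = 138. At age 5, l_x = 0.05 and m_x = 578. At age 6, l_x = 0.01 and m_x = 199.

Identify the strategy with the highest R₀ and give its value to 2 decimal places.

43.31

Strategy I: R₀ = 0.32×0 + 0.11×0 + 0.03×645 + 0.02×373 + 0.01×66 = 27.4700
Strategy II: R₀ = 0.37×0 + 0.19×0 + 0.09×138 + 0.05×578 + 0.01×199 = 43.3100
Highest R₀: strategy II with 43.3100.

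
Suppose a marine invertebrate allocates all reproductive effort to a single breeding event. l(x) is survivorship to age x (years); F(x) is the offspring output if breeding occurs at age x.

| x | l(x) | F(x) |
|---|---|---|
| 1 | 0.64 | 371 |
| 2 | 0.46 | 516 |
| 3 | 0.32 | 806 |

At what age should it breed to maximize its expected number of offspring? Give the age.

Expected offspring if breeding at age x = l(x) × F(x):
  age 1: 0.64 × 371 = 237.440
  age 2: 0.46 × 516 = 237.360
  age 3: 0.32 × 806 = 257.920
Maximum at age 3 (257.920).

3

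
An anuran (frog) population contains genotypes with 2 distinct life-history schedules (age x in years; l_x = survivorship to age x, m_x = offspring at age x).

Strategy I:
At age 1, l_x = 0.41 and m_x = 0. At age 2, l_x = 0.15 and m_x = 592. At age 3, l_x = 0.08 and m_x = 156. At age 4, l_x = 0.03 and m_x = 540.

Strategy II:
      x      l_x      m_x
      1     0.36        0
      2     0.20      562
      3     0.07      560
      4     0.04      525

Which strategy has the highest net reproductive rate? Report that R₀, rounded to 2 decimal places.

172.60

Strategy I: R₀ = 0.41×0 + 0.15×592 + 0.08×156 + 0.03×540 = 117.4800
Strategy II: R₀ = 0.36×0 + 0.20×562 + 0.07×560 + 0.04×525 = 172.6000
Highest R₀: strategy II with 172.6000.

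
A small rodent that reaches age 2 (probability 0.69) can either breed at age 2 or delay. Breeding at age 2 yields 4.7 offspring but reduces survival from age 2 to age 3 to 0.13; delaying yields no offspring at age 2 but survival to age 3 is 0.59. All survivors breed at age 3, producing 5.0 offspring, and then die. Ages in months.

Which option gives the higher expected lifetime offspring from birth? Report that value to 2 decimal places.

breed at age 2: R₀ = 0.69 × (4.7 + 0.13 × 5.0) = 0.69 × 5.3500 = 3.6915
delay to age 3: R₀ = 0.69 × (0.59 × 5.0) = 0.69 × 2.9500 = 2.0355
Higher: breed at age 2 (3.6915).

3.69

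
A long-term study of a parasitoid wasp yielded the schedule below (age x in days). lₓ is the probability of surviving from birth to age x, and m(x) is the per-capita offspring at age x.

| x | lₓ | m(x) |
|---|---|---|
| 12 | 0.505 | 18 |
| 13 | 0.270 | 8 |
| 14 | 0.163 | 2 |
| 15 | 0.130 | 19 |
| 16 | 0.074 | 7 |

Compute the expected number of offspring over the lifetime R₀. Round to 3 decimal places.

14.564

R₀ = Σ lₓ m(x):
  age 12: 0.505 × 18 = 9.0900
  age 13: 0.270 × 8 = 2.1600
  age 14: 0.163 × 2 = 0.3260
  age 15: 0.130 × 19 = 2.4700
  age 16: 0.074 × 7 = 0.5180
R₀ = 9.0900 + 2.1600 + 0.3260 + 2.4700 + 0.5180 = 14.5640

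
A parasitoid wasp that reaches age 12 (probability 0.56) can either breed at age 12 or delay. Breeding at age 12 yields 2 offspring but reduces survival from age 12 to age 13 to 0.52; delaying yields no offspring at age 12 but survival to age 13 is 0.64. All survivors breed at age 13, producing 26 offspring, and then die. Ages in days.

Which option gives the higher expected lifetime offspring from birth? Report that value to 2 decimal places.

9.32

breed at age 12: R₀ = 0.56 × (2 + 0.52 × 26) = 0.56 × 15.5200 = 8.6912
delay to age 13: R₀ = 0.56 × (0.64 × 26) = 0.56 × 16.6400 = 9.3184
Higher: delay to age 13 (9.3184).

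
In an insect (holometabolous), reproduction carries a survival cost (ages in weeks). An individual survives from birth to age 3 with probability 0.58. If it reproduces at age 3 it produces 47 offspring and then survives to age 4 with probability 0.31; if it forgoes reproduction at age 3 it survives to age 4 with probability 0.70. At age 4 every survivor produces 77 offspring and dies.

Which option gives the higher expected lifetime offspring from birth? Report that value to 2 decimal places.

41.10

breed at age 3: R₀ = 0.58 × (47 + 0.31 × 77) = 0.58 × 70.8700 = 41.1046
delay to age 4: R₀ = 0.58 × (0.70 × 77) = 0.58 × 53.9000 = 31.2620
Higher: breed at age 3 (41.1046).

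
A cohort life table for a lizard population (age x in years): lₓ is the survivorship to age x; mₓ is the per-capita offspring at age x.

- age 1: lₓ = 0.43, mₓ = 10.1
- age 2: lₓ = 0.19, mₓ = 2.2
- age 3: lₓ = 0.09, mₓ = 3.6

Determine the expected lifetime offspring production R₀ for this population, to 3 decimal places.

R₀ = Σ lₓ mₓ:
  age 1: 0.43 × 10.1 = 4.3430
  age 2: 0.19 × 2.2 = 0.4180
  age 3: 0.09 × 3.6 = 0.3240
R₀ = 4.3430 + 0.4180 + 0.3240 = 5.0850

5.085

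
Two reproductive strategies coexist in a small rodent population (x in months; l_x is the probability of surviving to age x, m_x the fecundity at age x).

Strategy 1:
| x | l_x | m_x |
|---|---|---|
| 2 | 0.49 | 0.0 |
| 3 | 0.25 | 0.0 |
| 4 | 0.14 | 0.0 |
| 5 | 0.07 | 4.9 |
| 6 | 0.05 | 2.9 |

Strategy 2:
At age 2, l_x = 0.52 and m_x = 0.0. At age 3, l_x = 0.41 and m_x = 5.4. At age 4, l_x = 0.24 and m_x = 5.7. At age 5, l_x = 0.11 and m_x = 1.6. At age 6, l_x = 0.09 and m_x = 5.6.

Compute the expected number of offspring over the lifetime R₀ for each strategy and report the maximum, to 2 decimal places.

Strategy 1: R₀ = 0.49×0.0 + 0.25×0.0 + 0.14×0.0 + 0.07×4.9 + 0.05×2.9 = 0.4880
Strategy 2: R₀ = 0.52×0.0 + 0.41×5.4 + 0.24×5.7 + 0.11×1.6 + 0.09×5.6 = 4.2620
Highest R₀: strategy 2 with 4.2620.

4.26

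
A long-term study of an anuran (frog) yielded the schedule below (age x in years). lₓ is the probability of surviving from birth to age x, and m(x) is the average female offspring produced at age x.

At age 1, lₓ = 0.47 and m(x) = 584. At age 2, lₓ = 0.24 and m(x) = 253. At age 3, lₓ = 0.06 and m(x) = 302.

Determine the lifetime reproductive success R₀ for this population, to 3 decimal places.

R₀ = Σ lₓ m(x):
  age 1: 0.47 × 584 = 274.4800
  age 2: 0.24 × 253 = 60.7200
  age 3: 0.06 × 302 = 18.1200
R₀ = 274.4800 + 60.7200 + 18.1200 = 353.3200

353.320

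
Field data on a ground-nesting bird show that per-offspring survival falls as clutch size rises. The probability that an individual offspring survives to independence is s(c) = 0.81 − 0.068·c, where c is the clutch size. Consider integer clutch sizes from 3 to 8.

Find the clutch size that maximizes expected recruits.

Expected recruits = c × s(c):
  c=3: 3 × 0.606 = 1.818
  c=4: 4 × 0.538 = 2.152
  c=5: 5 × 0.470 = 2.350
  c=6: 6 × 0.402 = 2.412
  c=7: 7 × 0.334 = 2.338
  c=8: 8 × 0.266 = 2.128
Maximum at c = 6 (2.412 recruits).

6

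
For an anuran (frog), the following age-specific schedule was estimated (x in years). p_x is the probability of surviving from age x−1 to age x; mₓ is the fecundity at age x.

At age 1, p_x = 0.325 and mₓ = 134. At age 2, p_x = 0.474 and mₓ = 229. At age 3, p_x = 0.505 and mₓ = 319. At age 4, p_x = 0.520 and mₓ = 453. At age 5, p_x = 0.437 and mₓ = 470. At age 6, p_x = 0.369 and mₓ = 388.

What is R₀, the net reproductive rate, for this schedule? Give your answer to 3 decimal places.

132.809

Survivorship from birth: l_x = p_1·p_2·…·p_x.
  l_1 = 0.32500
  l_2 = 0.15405
  l_3 = 0.07780
  l_4 = 0.04045
  l_5 = 0.01768
  l_6 = 0.00652
R₀ = Σ l_x mₓ:
  age 1: 0.32500 × 134 = 43.5500
  age 2: 0.15405 × 229 = 35.2775
  age 3: 0.07780 × 319 = 24.8182
  age 4: 0.04045 × 453 = 18.3239
  age 5: 0.01768 × 470 = 8.3096
  age 6: 0.00652 × 388 = 2.5298
R₀ = 43.5500 + 35.2775 + 24.8182 + 18.3239 + 8.3096 + 2.5298 = 132.8089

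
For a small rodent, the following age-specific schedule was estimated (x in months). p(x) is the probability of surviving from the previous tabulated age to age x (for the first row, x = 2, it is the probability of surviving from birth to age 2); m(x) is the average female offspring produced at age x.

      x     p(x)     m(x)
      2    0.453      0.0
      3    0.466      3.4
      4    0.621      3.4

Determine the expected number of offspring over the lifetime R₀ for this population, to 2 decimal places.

Survivorship from birth: l_x = p_2·p_3·…·p_x.
  l_2 = 0.45300
  l_3 = 0.21110
  l_4 = 0.13109
R₀ = Σ l_x m(x):
  age 2: 0.45300 × 0.0 = 0.0000
  age 3: 0.21110 × 3.4 = 0.7177
  age 4: 0.13109 × 3.4 = 0.4457
R₀ = 0.0000 + 0.7177 + 0.4457 = 1.1634

1.16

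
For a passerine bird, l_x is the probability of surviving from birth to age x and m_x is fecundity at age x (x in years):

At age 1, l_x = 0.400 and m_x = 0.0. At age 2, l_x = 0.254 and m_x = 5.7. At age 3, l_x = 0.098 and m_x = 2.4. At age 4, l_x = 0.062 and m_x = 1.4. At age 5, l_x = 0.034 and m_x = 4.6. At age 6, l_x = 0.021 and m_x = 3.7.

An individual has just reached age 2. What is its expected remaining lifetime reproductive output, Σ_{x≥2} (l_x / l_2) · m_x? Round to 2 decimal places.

l_2 = 0.254. Conditional survival from age 2 to x is l_x / l_2.
  x=2: (0.254/0.254) × 5.7 = 5.7000
  x=3: (0.098/0.254) × 2.4 = 0.9260
  x=4: (0.062/0.254) × 1.4 = 0.3417
  x=5: (0.034/0.254) × 4.6 = 0.6157
  x=6: (0.021/0.254) × 3.7 = 0.3059
Sum = 5.7000 + 0.9260 + 0.3417 + 0.6157 + 0.3059 = 7.8894

7.89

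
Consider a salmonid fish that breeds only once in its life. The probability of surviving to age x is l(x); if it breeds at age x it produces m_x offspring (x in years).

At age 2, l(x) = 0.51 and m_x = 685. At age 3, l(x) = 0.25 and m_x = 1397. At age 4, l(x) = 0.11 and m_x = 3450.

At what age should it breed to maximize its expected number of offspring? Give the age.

4

Expected offspring if breeding at age x = l(x) × m_x:
  age 2: 0.51 × 685 = 349.350
  age 3: 0.25 × 1397 = 349.250
  age 4: 0.11 × 3450 = 379.500
Maximum at age 4 (379.500).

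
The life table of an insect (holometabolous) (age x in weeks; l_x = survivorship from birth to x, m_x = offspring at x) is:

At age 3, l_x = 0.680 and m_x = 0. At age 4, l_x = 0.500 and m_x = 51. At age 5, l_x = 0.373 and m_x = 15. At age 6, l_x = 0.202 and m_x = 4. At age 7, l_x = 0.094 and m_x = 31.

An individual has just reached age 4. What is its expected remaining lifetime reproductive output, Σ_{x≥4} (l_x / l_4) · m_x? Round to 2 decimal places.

l_4 = 0.500. Conditional survival from age 4 to x is l_x / l_4.
  x=4: (0.500/0.500) × 51 = 51.0000
  x=5: (0.373/0.500) × 15 = 11.1900
  x=6: (0.202/0.500) × 4 = 1.6160
  x=7: (0.094/0.500) × 31 = 5.8280
Sum = 51.0000 + 11.1900 + 1.6160 + 5.8280 = 69.6340

69.63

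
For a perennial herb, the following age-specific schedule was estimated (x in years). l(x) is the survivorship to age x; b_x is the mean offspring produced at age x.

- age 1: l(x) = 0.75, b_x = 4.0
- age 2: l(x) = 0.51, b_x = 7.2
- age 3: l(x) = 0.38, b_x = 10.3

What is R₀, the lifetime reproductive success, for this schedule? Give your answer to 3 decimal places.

10.586

R₀ = Σ l(x) b_x:
  age 1: 0.75 × 4.0 = 3.0000
  age 2: 0.51 × 7.2 = 3.6720
  age 3: 0.38 × 10.3 = 3.9140
R₀ = 3.0000 + 3.6720 + 3.9140 = 10.5860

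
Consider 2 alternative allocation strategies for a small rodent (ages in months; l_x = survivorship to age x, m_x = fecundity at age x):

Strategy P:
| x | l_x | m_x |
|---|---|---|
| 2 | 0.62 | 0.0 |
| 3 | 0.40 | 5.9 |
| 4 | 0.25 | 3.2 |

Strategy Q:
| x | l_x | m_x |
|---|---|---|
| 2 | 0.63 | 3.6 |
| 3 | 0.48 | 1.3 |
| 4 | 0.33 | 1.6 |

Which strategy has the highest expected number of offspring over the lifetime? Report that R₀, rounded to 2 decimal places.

Strategy P: R₀ = 0.62×0.0 + 0.40×5.9 + 0.25×3.2 = 3.1600
Strategy Q: R₀ = 0.63×3.6 + 0.48×1.3 + 0.33×1.6 = 3.4200
Highest R₀: strategy Q with 3.4200.

3.42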